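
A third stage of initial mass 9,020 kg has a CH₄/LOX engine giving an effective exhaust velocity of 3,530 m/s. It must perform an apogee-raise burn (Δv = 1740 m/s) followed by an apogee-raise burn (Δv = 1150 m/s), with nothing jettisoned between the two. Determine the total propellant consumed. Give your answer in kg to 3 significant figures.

total propellant consumed ≈ 5040 kg

After the first burn: m = 9020 × exp(−1740/3530.0) = 9020 × 0.61084 = 5,509.78 kg.
After the second burn: m = 5,509.78 × exp(−1150/3530.0) = 5,509.78 × 0.72196 = 3,977.84 kg.
Total propellant = m₀ − m_final = 9020 − 3,977.84 = 5,042.16 kg.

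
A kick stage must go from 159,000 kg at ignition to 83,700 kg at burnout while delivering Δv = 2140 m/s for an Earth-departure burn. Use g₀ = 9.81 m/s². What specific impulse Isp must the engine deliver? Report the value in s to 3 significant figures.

Isp ≈ 340 s

ln(m₀/m_f) = ln(159000/83700) = ln(1.9) = 0.6417.
v_e = Δv / ln(m₀/m_f) = 2140 / 0.6417 = 3335.1 m/s.
Isp = v_e / g₀ = 3335.1 / 9.81 = 340.0 s.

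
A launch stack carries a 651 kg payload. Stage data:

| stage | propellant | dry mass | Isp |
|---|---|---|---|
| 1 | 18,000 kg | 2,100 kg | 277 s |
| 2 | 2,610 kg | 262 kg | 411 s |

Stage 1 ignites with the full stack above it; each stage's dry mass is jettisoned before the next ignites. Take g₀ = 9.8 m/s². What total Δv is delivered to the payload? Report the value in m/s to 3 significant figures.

Ignition mass of stage 1 = 18,000+2,100 + 2,610+262 + 651 = 23,623 kg.
Stage 1: m₀ = 23,623 kg, m_f = 23,623 − 18,000 = 5,623 kg; Δv = 277×9.8×ln(4.201) = 2714.6×1.4354 ≈ 3896 m/s.
Stage 2: m₀ = 3,523 kg, m_f = 3,523 − 2,610 = 913 kg; Δv = 411×9.8×ln(3.859) = 4027.8×1.3503 ≈ 5439 m/s.
Total Δv = 3896 + 5439 = 9335 m/s.

Δv ≈ 9340 m/s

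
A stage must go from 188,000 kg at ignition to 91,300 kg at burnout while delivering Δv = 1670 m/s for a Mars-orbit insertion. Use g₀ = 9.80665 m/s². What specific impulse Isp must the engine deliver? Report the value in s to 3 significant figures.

ln(m₀/m_f) = ln(188000/91300) = ln(2.059) = 0.7223.
v_e = Δv / ln(m₀/m_f) = 1670 / 0.7223 = 2312.1 m/s.
Isp = v_e / g₀ = 2312.1 / 9.80665 = 235.8 s.

Isp ≈ 236 s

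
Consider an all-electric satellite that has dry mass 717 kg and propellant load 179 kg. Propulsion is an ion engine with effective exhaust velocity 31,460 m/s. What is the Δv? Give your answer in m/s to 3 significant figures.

Δv ≈ 7010 m/s

m₀ = m_dry + m_prop = 717 + 179 = 896 kg.
By the Tsiolkovsky rocket equation, Δv = v_e · ln(m₀/m_f) = 31460.0 × ln(1.25) = 31460.0 × 0.2229 ≈ 7011.3 m/s.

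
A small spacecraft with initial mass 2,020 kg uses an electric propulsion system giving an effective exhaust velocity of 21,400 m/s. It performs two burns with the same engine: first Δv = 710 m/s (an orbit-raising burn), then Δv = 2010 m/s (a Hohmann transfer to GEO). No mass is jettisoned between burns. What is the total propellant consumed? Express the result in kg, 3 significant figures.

After the first burn: m = 2020 × exp(−710/21400.0) = 2020 × 0.96737 = 1,954.09 kg.
After the second burn: m = 1,954.09 × exp(−2010/21400.0) = 1,954.09 × 0.91035 = 1,778.91 kg.
Total propellant = m₀ − m_final = 2020 − 1,778.91 = 241.09 kg.

total propellant consumed ≈ 241 kg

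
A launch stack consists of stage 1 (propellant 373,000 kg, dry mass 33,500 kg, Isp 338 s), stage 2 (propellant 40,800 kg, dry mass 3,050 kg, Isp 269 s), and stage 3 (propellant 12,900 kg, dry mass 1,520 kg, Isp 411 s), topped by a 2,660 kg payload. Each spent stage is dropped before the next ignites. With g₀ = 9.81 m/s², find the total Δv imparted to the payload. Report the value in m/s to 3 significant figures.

Δv ≈ 13900 m/s

Ignition mass of stage 1 = 373,000+33,500 + 40,800+3,050 + 12,900+1,520 + 2,660 = 467,430 kg.
Stage 1: m₀ = 467,430 kg, m_f = 467,430 − 373,000 = 94,430 kg; Δv = 338×9.81×ln(4.95) = 3315.8×1.5994 ≈ 5303 m/s.
Stage 2: m₀ = 60,930 kg, m_f = 60,930 − 40,800 = 20,130 kg; Δv = 269×9.81×ln(3.027) = 2638.9×1.1075 ≈ 2923 m/s.
Stage 3: m₀ = 17,080 kg, m_f = 17,080 − 12,900 = 4,180 kg; Δv = 411×9.81×ln(4.086) = 4031.9×1.4076 ≈ 5675 m/s.
Total Δv = 5303 + 2923 + 5675 = 13901 m/s.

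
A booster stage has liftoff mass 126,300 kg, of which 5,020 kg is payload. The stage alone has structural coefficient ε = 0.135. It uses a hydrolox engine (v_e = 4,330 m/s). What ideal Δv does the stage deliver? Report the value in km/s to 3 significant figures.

Δv ≈ 7.69 km/s

Stage wet mass = m₀ − payload = 126,300 − 5,020 = 121,280 kg.
Stage dry mass = ε × stage wet mass = 0.135 × 121,280 = 16,372.8 kg.
Burnout mass m_f = stage dry + payload = 16,372.8 + 5,020 = 21,392.8 kg.
By the Tsiolkovsky rocket equation, Δv = v_e · ln(126,300/21,392.8) = 4330.0 × ln(5.904) = 4330.0 × 1.7756 ≈ 7688 m/s.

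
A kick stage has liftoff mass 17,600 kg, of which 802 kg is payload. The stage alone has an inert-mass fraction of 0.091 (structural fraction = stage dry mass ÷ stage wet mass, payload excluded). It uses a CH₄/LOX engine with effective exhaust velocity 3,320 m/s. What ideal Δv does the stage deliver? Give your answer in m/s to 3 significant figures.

Stage wet mass = m₀ − payload = 17,600 − 802 = 16,798 kg.
Stage dry mass = ε × stage wet mass = 0.091 × 16,798 = 1,528.62 kg.
Burnout mass m_f = stage dry + payload = 1,528.62 + 802 = 2,330.62 kg.
Δv = v_e · ln(17,600/2,330.62) = 3320.0 × ln(7.552) = 3320.0 × 2.0218 ≈ 6712 m/s.

Δv ≈ 6710 m/s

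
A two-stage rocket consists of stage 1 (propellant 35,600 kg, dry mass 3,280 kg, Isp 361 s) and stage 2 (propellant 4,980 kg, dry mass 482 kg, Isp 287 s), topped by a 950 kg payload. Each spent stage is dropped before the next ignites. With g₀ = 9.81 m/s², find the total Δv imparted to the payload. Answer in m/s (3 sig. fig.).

Δv ≈ 9680 m/s

Ignition mass of stage 1 = 35,600+3,280 + 4,980+482 + 950 = 45,292 kg.
Stage 1: m₀ = 45,292 kg, m_f = 45,292 − 35,600 = 9,692 kg; Δv = 361×9.81×ln(4.673) = 3541.4×1.5418 ≈ 5460 m/s.
Stage 2: m₀ = 6,412 kg, m_f = 6,412 − 4,980 = 1,432 kg; Δv = 287×9.81×ln(4.478) = 2815.5×1.4991 ≈ 4221 m/s.
Total Δv = 5460 + 4221 = 9681 m/s.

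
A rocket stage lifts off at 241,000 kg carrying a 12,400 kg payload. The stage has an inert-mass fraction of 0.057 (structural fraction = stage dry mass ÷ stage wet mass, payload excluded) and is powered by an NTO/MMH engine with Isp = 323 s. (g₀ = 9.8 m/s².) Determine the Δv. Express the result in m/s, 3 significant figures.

Δv ≈ 7120 m/s

Stage wet mass = m₀ − payload = 241,000 − 12,400 = 228,600 kg.
Stage dry mass = ε × stage wet mass = 0.057 × 228,600 = 13,030.2 kg.
Burnout mass m_f = stage dry + payload = 13,030.2 + 12,400 = 25,430.2 kg.
v_e = Isp · g₀ = 323 × 9.8 = 3165.4 m/s.
Δv = v_e · ln(241,000/25,430.2) = 3165.4 × ln(9.477) = 3165.4 × 2.2489 ≈ 7119 m/s.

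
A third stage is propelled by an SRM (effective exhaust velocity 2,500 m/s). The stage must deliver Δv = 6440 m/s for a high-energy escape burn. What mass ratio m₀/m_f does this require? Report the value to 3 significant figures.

From the ideal rocket equation, m₀/m_f = exp(Δv / v_e) = exp(6440 / 2500.0) = exp(2.5760) = 13.1445.

mass ratio ≈ 13.1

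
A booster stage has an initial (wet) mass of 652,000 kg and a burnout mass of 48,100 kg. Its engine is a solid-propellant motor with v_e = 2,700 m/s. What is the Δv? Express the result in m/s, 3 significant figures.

Δv ≈ 7040 m/s

Δv = v_e · ln(m₀/m_f) = 2700.0 × ln(13.56) = 2700.0 × 2.6068 ≈ 7038.3 m/s.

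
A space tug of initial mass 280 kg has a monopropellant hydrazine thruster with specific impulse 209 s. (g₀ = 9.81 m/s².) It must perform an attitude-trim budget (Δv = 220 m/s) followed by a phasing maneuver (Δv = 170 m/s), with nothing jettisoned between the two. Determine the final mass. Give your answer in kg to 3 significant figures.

v_e = Isp · g₀ = 209 × 9.81 = 2050.3 m/s.
After the first burn: m = 280 × exp(−220/2050.3) = 280 × 0.89825 = 251.51 kg.
After the second burn: m = 251.51 × exp(−170/2050.3) = 251.51 × 0.92043 = 231.497 kg.

final mass ≈ 231 kg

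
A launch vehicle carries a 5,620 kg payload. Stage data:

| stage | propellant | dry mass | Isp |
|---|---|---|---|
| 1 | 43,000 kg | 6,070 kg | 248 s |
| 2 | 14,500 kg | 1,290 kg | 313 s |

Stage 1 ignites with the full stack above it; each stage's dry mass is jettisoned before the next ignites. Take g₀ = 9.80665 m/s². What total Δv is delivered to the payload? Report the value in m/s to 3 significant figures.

Δv ≈ 5760 m/s

Ignition mass of stage 1 = 43,000+6,070 + 14,500+1,290 + 5,620 = 70,480 kg.
Stage 1: m₀ = 70,480 kg, m_f = 70,480 − 43,000 = 27,480 kg; Δv = 248×9.80665×ln(2.565) = 2432.0×0.9419 ≈ 2291 m/s.
Stage 2: m₀ = 21,410 kg, m_f = 21,410 − 14,500 = 6,910 kg; Δv = 313×9.80665×ln(3.098) = 3069.5×1.1309 ≈ 3471 m/s.
Total Δv = 2291 + 3471 = 5762 m/s.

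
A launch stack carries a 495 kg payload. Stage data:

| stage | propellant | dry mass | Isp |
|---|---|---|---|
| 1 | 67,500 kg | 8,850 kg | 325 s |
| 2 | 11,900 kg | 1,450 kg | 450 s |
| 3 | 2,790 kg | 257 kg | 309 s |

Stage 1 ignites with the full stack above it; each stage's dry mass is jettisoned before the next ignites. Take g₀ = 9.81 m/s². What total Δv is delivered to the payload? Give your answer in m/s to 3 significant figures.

Ignition mass of stage 1 = 67,500+8,850 + 11,900+1,450 + 2,790+257 + 495 = 93,242 kg.
Stage 1: m₀ = 93,242 kg, m_f = 93,242 − 67,500 = 25,742 kg; Δv = 325×9.81×ln(3.622) = 3188.2×1.2871 ≈ 4104 m/s.
Stage 2: m₀ = 16,892 kg, m_f = 16,892 − 11,900 = 4,992 kg; Δv = 450×9.81×ln(3.384) = 4414.5×1.2190 ≈ 5381 m/s.
Stage 3: m₀ = 3,542 kg, m_f = 3,542 − 2,790 = 752 kg; Δv = 309×9.81×ln(4.71) = 3031.3×1.5497 ≈ 4698 m/s.
Total Δv = 4104 + 5381 + 4698 = 14183 m/s.

Δv ≈ 14200 m/s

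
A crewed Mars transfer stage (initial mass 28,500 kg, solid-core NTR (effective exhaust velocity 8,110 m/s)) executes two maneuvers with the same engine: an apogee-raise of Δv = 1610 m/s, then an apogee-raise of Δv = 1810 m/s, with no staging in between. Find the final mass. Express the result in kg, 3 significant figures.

final mass ≈ 18700 kg

After the first burn: m = 28500 × exp(−1610/8110.0) = 28500 × 0.81994 = 23,368.3 kg.
After the second burn: m = 23,368.3 × exp(−1810/8110.0) = 23,368.3 × 0.79997 = 18,693.9 kg.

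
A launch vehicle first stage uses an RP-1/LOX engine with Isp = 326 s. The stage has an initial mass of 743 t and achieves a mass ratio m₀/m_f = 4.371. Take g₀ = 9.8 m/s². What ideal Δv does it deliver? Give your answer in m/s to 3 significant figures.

Δv ≈ 4710 m/s

v_e = Isp · g₀ = 326 × 9.8 = 3194.8 m/s.
By the Tsiolkovsky rocket equation, Δv = v_e · ln(4.371) = 3194.8 × 1.4750 ≈ 4712.3 m/s.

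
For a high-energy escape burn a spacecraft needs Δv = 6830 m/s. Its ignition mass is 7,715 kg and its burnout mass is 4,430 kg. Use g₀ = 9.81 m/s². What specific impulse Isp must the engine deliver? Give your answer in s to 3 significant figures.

Isp ≈ 1250 s

ln(m₀/m_f) = ln(7715/4430) = ln(1.742) = 0.5548.
Rocket equation: v_e = Δv / ln(m₀/m_f) = 6830 / 0.5548 = 12311.5 m/s.
Isp = v_e / g₀ = 12311.5 / 9.81 = 1255.0 s.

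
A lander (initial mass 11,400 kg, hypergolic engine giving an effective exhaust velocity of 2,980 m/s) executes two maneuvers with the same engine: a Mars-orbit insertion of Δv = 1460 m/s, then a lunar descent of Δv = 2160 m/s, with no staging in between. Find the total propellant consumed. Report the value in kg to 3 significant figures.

After the first burn: m = 11400 × exp(−1460/2980.0) = 11400 × 0.61267 = 6,984.44 kg.
After the second burn: m = 6,984.44 × exp(−2160/2980.0) = 6,984.44 × 0.48441 = 3,383.33 kg.
Total propellant = m₀ − m_final = 11400 − 3,383.33 = 8,016.67 kg.

total propellant consumed ≈ 8020 kg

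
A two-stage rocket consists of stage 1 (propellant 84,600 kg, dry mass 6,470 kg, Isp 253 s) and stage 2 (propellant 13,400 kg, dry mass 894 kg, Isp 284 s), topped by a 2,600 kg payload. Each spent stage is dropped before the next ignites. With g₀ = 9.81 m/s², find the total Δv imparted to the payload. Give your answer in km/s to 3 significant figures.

Ignition mass of stage 1 = 84,600+6,470 + 13,400+894 + 2,600 = 107,964 kg.
Stage 1: m₀ = 107,964 kg, m_f = 107,964 − 84,600 = 23,364 kg; Δv = 253×9.81×ln(4.621) = 2481.9×1.5306 ≈ 3799 m/s.
Stage 2: m₀ = 16,894 kg, m_f = 16,894 − 13,400 = 3,494 kg; Δv = 284×9.81×ln(4.835) = 2786.0×1.5759 ≈ 4391 m/s.
Total Δv = 3799 + 4391 = 8190 m/s.

Δv ≈ 8.19 km/s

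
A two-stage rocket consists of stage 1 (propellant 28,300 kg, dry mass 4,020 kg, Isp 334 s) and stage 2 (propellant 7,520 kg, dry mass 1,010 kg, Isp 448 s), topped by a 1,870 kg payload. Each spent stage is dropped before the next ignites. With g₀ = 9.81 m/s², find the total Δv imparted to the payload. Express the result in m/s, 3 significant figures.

Δv ≈ 9200 m/s

Ignition mass of stage 1 = 28,300+4,020 + 7,520+1,010 + 1,870 = 42,720 kg.
Stage 1: m₀ = 42,720 kg, m_f = 42,720 − 28,300 = 14,420 kg; Δv = 334×9.81×ln(2.963) = 3276.5×1.0861 ≈ 3558 m/s.
Stage 2: m₀ = 10,400 kg, m_f = 10,400 − 7,520 = 2,880 kg; Δv = 448×9.81×ln(3.611) = 4394.9×1.2840 ≈ 5643 m/s.
Total Δv = 3558 + 5643 = 9201 m/s.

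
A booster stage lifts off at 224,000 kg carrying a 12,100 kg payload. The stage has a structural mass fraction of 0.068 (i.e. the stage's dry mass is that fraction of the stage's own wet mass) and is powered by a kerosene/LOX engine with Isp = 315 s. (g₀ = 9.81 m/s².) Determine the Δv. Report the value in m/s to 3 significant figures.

Stage wet mass = m₀ − payload = 224,000 − 12,100 = 211,900 kg.
Stage dry mass = ε × stage wet mass = 0.068 × 211,900 = 14,409.2 kg.
Burnout mass m_f = stage dry + payload = 14,409.2 + 12,100 = 26,509.2 kg.
v_e = Isp · g₀ = 315 × 9.81 = 3090.2 m/s.
Δv = v_e · ln(224,000/26,509.2) = 3090.2 × ln(8.45) = 3090.2 × 2.1342 ≈ 6595 m/s.

Δv ≈ 6590 m/s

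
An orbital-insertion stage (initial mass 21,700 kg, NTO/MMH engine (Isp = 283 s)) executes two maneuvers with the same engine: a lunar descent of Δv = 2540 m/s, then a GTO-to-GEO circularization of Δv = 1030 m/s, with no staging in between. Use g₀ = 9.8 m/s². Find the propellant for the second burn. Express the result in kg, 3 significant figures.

propellant for the second burn ≈ 2690 kg

v_e = Isp · g₀ = 283 × 9.8 = 2773.4 m/s.
After the first burn: m = 21700 × exp(−2540/2773.4) = 21700 × 0.40018 = 8,683.91 kg.
After the second burn: m = 8,683.91 × exp(−1030/2773.4) = 8,683.91 × 0.68978 = 5,989.99 kg.
Second-burn propellant = 8,683.91 − 5,989.99 = 2,693.92 kg.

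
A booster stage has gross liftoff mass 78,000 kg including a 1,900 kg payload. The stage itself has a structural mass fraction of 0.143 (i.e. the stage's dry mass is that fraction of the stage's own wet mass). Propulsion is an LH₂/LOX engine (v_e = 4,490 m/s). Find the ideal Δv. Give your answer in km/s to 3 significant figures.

Δv ≈ 8.12 km/s

Stage wet mass = m₀ − payload = 78,000 − 1,900 = 76,100 kg.
Stage dry mass = ε × stage wet mass = 0.143 × 76,100 = 10,882.3 kg.
Burnout mass m_f = stage dry + payload = 10,882.3 + 1,900 = 12,782.3 kg.
Δv = v_e · ln(78,000/12,782.3) = 4490.0 × ln(6.102) = 4490.0 × 1.8086 ≈ 8121 m/s.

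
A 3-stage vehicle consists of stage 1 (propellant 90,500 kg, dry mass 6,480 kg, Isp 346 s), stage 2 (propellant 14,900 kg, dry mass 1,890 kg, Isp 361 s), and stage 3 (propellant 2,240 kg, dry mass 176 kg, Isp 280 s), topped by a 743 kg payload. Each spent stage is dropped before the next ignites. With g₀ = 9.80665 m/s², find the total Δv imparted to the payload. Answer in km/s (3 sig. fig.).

Δv ≈ 13.3 km/s

Ignition mass of stage 1 = 90,500+6,480 + 14,900+1,890 + 2,240+176 + 743 = 116,929 kg.
Stage 1: m₀ = 116,929 kg, m_f = 116,929 − 90,500 = 26,429 kg; Δv = 346×9.80665×ln(4.424) = 3393.1×1.4871 ≈ 5046 m/s.
Stage 2: m₀ = 19,949 kg, m_f = 19,949 − 14,900 = 5,049 kg; Δv = 361×9.80665×ln(3.951) = 3540.2×1.3740 ≈ 4864 m/s.
Stage 3: m₀ = 3,159 kg, m_f = 3,159 − 2,240 = 919 kg; Δv = 280×9.80665×ln(3.437) = 2745.9×1.2347 ≈ 3390 m/s.
Total Δv = 5046 + 4864 + 3390 = 13300 m/s.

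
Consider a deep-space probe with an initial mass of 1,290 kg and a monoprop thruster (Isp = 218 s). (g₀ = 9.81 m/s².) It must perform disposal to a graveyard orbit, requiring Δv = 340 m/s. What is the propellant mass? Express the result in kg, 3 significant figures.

propellant mass ≈ 190 kg

v_e = Isp · g₀ = 218 × 9.81 = 2138.6 m/s.
From the ideal rocket equation, m₀/m_f = exp(Δv / v_e) = exp(340 / 2138.6) = exp(0.1590) = 1.1723.
m_f = 1,290 / 1.1723 = 1,100.4 kg, so propellant = m₀ − m_f = 1,290 − 1,100.4 = 189.6 kg.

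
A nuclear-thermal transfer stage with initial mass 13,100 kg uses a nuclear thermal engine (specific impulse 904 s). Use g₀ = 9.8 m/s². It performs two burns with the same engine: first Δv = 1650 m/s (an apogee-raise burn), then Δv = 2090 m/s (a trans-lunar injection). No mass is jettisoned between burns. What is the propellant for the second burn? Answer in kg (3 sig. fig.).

v_e = Isp · g₀ = 904 × 9.8 = 8859.2 m/s.
After the first burn: m = 13100 × exp(−1650/8859.2) = 13100 × 0.83007 = 10,873.9 kg.
After the second burn: m = 10,873.9 × exp(−2090/8859.2) = 10,873.9 × 0.78985 = 8,588.75 kg.
Second-burn propellant = 10,873.9 − 8,588.75 = 2,285.15 kg.

propellant for the second burn ≈ 2290 kg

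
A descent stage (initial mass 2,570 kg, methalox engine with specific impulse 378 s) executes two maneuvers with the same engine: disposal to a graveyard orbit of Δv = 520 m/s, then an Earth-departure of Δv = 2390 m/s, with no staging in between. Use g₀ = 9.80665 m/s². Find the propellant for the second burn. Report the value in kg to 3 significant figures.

propellant for the second burn ≈ 1060 kg

v_e = Isp · g₀ = 378 × 9.80665 = 3706.9 m/s.
After the first burn: m = 2570 × exp(−520/3706.9) = 2570 × 0.86912 = 2,233.64 kg.
After the second burn: m = 2,233.64 × exp(−2390/3706.9) = 2,233.64 × 0.52480 = 1,172.21 kg.
Second-burn propellant = 2,233.64 − 1,172.21 = 1,061.43 kg.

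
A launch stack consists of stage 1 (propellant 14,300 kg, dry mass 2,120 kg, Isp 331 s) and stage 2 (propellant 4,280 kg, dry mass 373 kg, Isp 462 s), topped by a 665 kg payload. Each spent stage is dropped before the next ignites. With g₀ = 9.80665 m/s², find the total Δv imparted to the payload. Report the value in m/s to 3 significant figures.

Ignition mass of stage 1 = 14,300+2,120 + 4,280+373 + 665 = 21,738 kg.
Stage 1: m₀ = 21,738 kg, m_f = 21,738 − 14,300 = 7,438 kg; Δv = 331×9.80665×ln(2.923) = 3246.0×1.0725 ≈ 3481 m/s.
Stage 2: m₀ = 5,318 kg, m_f = 5,318 − 4,280 = 1,038 kg; Δv = 462×9.80665×ln(5.123) = 4530.7×1.6338 ≈ 7402 m/s.
Total Δv = 3481 + 7402 = 10883 m/s.

Δv ≈ 10900 m/s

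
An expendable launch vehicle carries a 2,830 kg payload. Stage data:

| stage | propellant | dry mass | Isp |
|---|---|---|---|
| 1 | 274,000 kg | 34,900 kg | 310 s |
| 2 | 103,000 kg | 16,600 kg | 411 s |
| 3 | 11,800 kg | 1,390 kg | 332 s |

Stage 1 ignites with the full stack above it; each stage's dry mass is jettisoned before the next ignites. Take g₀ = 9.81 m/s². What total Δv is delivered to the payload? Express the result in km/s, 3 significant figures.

Δv ≈ 13.0 km/s

Ignition mass of stage 1 = 274,000+34,900 + 103,000+16,600 + 11,800+1,390 + 2,830 = 444,520 kg.
Stage 1: m₀ = 444,520 kg, m_f = 444,520 − 274,000 = 170,520 kg; Δv = 310×9.81×ln(2.607) = 3041.1×0.9581 ≈ 2914 m/s.
Stage 2: m₀ = 135,620 kg, m_f = 135,620 − 103,000 = 32,620 kg; Δv = 411×9.81×ln(4.158) = 4031.9×1.4249 ≈ 5745 m/s.
Stage 3: m₀ = 16,020 kg, m_f = 16,020 − 11,800 = 4,220 kg; Δv = 332×9.81×ln(3.796) = 3256.9×1.3340 ≈ 4345 m/s.
Total Δv = 2914 + 5745 + 4345 = 13004 m/s.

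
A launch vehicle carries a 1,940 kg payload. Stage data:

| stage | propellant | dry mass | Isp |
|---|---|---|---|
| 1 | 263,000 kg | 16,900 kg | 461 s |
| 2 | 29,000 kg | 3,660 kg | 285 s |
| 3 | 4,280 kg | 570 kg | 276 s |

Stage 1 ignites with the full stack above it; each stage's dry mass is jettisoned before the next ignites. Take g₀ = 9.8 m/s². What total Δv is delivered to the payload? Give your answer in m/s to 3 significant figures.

Ignition mass of stage 1 = 263,000+16,900 + 29,000+3,660 + 4,280+570 + 1,940 = 319,350 kg.
Stage 1: m₀ = 319,350 kg, m_f = 319,350 − 263,000 = 56,350 kg; Δv = 461×9.8×ln(5.667) = 4517.8×1.7347 ≈ 7837 m/s.
Stage 2: m₀ = 39,450 kg, m_f = 39,450 − 29,000 = 10,450 kg; Δv = 285×9.8×ln(3.775) = 2793.0×1.3284 ≈ 3710 m/s.
Stage 3: m₀ = 6,790 kg, m_f = 6,790 − 4,280 = 2,510 kg; Δv = 276×9.8×ln(2.705) = 2704.8×0.9952 ≈ 2692 m/s.
Total Δv = 7837 + 3710 + 2692 = 14239 m/s.

Δv ≈ 14200 m/s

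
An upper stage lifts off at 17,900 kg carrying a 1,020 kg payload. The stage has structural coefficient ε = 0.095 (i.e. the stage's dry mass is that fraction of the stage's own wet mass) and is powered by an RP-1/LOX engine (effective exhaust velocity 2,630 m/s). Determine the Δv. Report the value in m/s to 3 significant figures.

Δv ≈ 5050 m/s

Stage wet mass = m₀ − payload = 17,900 − 1,020 = 16,880 kg.
Stage dry mass = ε × stage wet mass = 0.095 × 16,880 = 1,603.6 kg.
Burnout mass m_f = stage dry + payload = 1,603.6 + 1,020 = 2,623.6 kg.
From the ideal rocket equation, Δv = v_e · ln(17,900/2,623.6) = 2630.0 × ln(6.823) = 2630.0 × 1.9203 ≈ 5050 m/s.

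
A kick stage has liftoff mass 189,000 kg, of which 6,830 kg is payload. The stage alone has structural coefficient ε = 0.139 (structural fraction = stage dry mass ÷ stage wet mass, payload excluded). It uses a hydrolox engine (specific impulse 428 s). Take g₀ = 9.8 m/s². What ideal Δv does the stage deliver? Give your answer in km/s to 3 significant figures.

Stage wet mass = m₀ − payload = 189,000 − 6,830 = 182,170 kg.
Stage dry mass = ε × stage wet mass = 0.139 × 182,170 = 25,321.6 kg.
Burnout mass m_f = stage dry + payload = 25,321.6 + 6,830 = 32,151.6 kg.
v_e = Isp · g₀ = 428 × 9.8 = 4194.4 m/s.
Using Δv = v_e ln(m₀/m_f): Δv = v_e · ln(189,000/32,151.6) = 4194.4 × ln(5.878) = 4194.4 × 1.7713 ≈ 7429 m/s.

Δv ≈ 7.43 km/s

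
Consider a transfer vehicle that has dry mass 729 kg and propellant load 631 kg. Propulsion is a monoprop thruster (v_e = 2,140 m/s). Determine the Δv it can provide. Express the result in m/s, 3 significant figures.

Δv ≈ 1330 m/s

m₀ = m_dry + m_prop = 729 + 631 = 1,360 kg.
By the Tsiolkovsky rocket equation, Δv = v_e · ln(m₀/m_f) = 2140.0 × ln(1.866) = 2140.0 × 0.6236 ≈ 1334.4 m/s.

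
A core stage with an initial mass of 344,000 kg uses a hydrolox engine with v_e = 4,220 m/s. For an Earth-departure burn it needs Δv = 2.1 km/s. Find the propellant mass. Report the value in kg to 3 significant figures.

propellant mass ≈ 135000 kg

Using Δv = v_e ln(m₀/m_f): m₀/m_f = exp(Δv / v_e) = exp(2100 / 4220.0) = exp(0.4976) = 1.6448.
m_f = 344,000 / 1.6448 = 209,144 kg, so propellant = m₀ − m_f = 344,000 − 209,144 = 134,856 kg.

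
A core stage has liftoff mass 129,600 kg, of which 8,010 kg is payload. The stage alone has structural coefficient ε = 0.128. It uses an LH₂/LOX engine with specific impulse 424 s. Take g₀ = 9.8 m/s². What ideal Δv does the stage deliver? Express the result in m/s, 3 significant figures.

Stage wet mass = m₀ − payload = 129,600 − 8,010 = 121,590 kg.
Stage dry mass = ε × stage wet mass = 0.128 × 121,590 = 15,563.5 kg.
Burnout mass m_f = stage dry + payload = 15,563.5 + 8,010 = 23,573.5 kg.
v_e = Isp · g₀ = 424 × 9.8 = 4155.2 m/s.
Δv = v_e · ln(129,600/23,573.5) = 4155.2 × ln(5.498) = 4155.2 × 1.7043 ≈ 7082 m/s.

Δv ≈ 7080 m/s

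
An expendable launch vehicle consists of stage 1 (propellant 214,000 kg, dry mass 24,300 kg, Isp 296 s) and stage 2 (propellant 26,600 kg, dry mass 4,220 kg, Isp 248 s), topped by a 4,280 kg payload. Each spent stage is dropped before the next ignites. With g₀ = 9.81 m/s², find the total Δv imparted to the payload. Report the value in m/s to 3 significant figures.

Δv ≈ 7880 m/s

Ignition mass of stage 1 = 214,000+24,300 + 26,600+4,220 + 4,280 = 273,400 kg.
Stage 1: m₀ = 273,400 kg, m_f = 273,400 − 214,000 = 59,400 kg; Δv = 296×9.81×ln(4.603) = 2903.8×1.5266 ≈ 4433 m/s.
Stage 2: m₀ = 35,100 kg, m_f = 35,100 − 26,600 = 8,500 kg; Δv = 248×9.81×ln(4.129) = 2432.9×1.4181 ≈ 3450 m/s.
Total Δv = 4433 + 3450 = 7883 m/s.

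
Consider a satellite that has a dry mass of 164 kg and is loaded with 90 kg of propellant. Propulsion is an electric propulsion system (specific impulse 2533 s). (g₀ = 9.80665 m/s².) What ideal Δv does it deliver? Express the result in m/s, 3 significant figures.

Δv ≈ 10900 m/s

v_e = Isp · g₀ = 2533 × 9.80665 = 24840.2 m/s.
m₀ = m_dry + m_prop = 164 + 90 = 254 kg.
From the ideal rocket equation, Δv = v_e · ln(m₀/m_f) = 24840.2 × ln(1.549) = 24840.2 × 0.4375 ≈ 10866.8 m/s.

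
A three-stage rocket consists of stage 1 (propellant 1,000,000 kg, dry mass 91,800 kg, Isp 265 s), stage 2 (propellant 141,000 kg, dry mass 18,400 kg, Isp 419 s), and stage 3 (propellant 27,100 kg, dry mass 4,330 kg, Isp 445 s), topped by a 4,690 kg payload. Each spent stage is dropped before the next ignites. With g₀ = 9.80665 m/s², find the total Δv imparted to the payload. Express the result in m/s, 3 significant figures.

Ignition mass of stage 1 = 1,000,000+91,800 + 141,000+18,400 + 27,100+4,330 + 4,690 = 1,287,320 kg.
Stage 1: m₀ = 1,287,320 kg, m_f = 1,287,320 − 1,000,000 = 287,320 kg; Δv = 265×9.80665×ln(4.48) = 2598.8×1.4997 ≈ 3897 m/s.
Stage 2: m₀ = 195,520 kg, m_f = 195,520 − 141,000 = 54,520 kg; Δv = 419×9.80665×ln(3.586) = 4109.0×1.2771 ≈ 5248 m/s.
Stage 3: m₀ = 36,120 kg, m_f = 36,120 − 27,100 = 9,020 kg; Δv = 445×9.80665×ln(4.004) = 4364.0×1.3874 ≈ 6055 m/s.
Total Δv = 3897 + 5248 + 6055 = 15200 m/s.

Δv ≈ 15200 m/s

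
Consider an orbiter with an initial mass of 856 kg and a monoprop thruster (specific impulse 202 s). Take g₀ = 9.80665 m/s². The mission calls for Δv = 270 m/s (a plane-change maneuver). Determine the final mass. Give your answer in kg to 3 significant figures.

final mass ≈ 747 kg

v_e = Isp · g₀ = 202 × 9.80665 = 1980.9 m/s.
m₀/m_f = exp(Δv / v_e) = exp(270 / 1980.9) = exp(0.1363) = 1.1460.
m_f = m₀ / 1.1460 = 856 / 1.1460 = 746.946 kg.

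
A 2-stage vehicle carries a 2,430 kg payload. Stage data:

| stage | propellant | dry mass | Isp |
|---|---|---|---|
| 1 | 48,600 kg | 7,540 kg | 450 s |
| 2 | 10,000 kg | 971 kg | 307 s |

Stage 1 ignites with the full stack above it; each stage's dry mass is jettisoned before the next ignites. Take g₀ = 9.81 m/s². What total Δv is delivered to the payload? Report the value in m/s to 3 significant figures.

Δv ≈ 9430 m/s

Ignition mass of stage 1 = 48,600+7,540 + 10,000+971 + 2,430 = 69,541 kg.
Stage 1: m₀ = 69,541 kg, m_f = 69,541 − 48,600 = 20,941 kg; Δv = 450×9.81×ln(3.321) = 4414.5×1.2002 ≈ 5298 m/s.
Stage 2: m₀ = 13,401 kg, m_f = 13,401 − 10,000 = 3,401 kg; Δv = 307×9.81×ln(3.94) = 3011.7×1.3713 ≈ 4130 m/s.
Total Δv = 5298 + 4130 = 9428 m/s.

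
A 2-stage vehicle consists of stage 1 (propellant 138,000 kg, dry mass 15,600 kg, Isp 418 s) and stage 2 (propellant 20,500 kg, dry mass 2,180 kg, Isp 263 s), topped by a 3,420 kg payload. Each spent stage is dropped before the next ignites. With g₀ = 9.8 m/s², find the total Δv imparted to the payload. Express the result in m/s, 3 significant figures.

Ignition mass of stage 1 = 138,000+15,600 + 20,500+2,180 + 3,420 = 179,700 kg.
Stage 1: m₀ = 179,700 kg, m_f = 179,700 − 138,000 = 41,700 kg; Δv = 418×9.8×ln(4.309) = 4096.4×1.4608 ≈ 5984 m/s.
Stage 2: m₀ = 26,100 kg, m_f = 26,100 − 20,500 = 5,600 kg; Δv = 263×9.8×ln(4.661) = 2577.4×1.5392 ≈ 3967 m/s.
Total Δv = 5984 + 3967 = 9951 m/s.

Δv ≈ 9950 m/s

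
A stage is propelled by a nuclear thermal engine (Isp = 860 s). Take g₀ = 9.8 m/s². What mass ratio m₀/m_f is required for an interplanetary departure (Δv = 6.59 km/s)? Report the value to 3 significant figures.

mass ratio ≈ 2.19

v_e = Isp · g₀ = 860 × 9.8 = 8428.0 m/s.
By the Tsiolkovsky rocket equation, m₀/m_f = exp(Δv / v_e) = exp(6590 / 8428.0) = exp(0.7819) = 2.1857.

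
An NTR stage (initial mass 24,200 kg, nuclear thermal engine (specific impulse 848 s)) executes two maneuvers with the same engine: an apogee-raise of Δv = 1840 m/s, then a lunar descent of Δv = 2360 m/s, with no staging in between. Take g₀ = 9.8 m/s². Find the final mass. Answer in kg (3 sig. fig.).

v_e = Isp · g₀ = 848 × 9.8 = 8310.4 m/s.
After the first burn: m = 24200 × exp(−1840/8310.4) = 24200 × 0.80139 = 19,393.6 kg.
After the second burn: m = 19,393.6 × exp(−2360/8310.4) = 19,393.6 × 0.75278 = 14,599.1 kg.

final mass ≈ 14600 kg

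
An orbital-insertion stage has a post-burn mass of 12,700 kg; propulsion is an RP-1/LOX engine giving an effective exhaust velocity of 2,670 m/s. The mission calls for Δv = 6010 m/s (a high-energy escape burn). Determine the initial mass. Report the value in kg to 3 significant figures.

Rocket equation: m₀/m_f = exp(Δv / v_e) = exp(6010 / 2670.0) = exp(2.2509) = 9.4966.
m₀ = m_f × 9.4966 = 12,700 × 9.4966 = 120,607 kg.

initial mass ≈ 121000 kg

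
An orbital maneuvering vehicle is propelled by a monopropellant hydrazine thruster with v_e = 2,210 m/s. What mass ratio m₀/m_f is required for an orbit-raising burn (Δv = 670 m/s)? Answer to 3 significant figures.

Rocket equation: m₀/m_f = exp(Δv / v_e) = exp(670 / 2210.0) = exp(0.3032) = 1.3541.

mass ratio ≈ 1.35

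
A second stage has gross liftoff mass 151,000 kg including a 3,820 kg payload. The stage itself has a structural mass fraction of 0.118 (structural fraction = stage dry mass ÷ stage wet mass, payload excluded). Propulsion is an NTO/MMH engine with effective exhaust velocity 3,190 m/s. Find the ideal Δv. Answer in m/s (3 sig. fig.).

Stage wet mass = m₀ − payload = 151,000 − 3,820 = 147,180 kg.
Stage dry mass = ε × stage wet mass = 0.118 × 147,180 = 17,367.2 kg.
Burnout mass m_f = stage dry + payload = 17,367.2 + 3,820 = 21,187.2 kg.
Δv = v_e · ln(151,000/21,187.2) = 3190.0 × ln(7.127) = 3190.0 × 1.9639 ≈ 6265 m/s.

Δv ≈ 6260 m/s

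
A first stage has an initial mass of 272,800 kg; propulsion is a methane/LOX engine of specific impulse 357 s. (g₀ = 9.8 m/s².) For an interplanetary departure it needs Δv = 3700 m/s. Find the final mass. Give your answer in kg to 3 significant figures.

v_e = Isp · g₀ = 357 × 9.8 = 3498.6 m/s.
m₀/m_f = exp(Δv / v_e) = exp(3700 / 3498.6) = exp(1.0576) = 2.8794.
m_f = m₀ / 2.8794 = 272,800 / 2.8794 = 94,742 kg.

final mass ≈ 94700 kg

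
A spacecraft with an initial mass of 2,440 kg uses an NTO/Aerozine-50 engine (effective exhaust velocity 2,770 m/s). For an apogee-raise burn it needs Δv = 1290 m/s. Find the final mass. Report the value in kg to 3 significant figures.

By the Tsiolkovsky rocket equation, m₀/m_f = exp(Δv / v_e) = exp(1290 / 2770.0) = exp(0.4657) = 1.5931.
m_f = m₀ / 1.5931 = 2,440 / 1.5931 = 1,531.61 kg.

final mass ≈ 1530 kg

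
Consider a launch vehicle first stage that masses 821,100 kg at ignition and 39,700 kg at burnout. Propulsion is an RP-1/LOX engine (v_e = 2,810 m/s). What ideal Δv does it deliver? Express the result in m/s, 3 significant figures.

Δv ≈ 8510 m/s

Δv = v_e · ln(m₀/m_f) = 2810.0 × ln(20.68) = 2810.0 × 3.0293 ≈ 8512.3 m/s.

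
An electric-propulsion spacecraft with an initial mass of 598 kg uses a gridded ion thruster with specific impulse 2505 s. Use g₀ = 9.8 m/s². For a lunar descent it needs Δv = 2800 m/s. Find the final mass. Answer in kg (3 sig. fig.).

final mass ≈ 534 kg

v_e = Isp · g₀ = 2505 × 9.8 = 24549.0 m/s.
From the ideal rocket equation, m₀/m_f = exp(Δv / v_e) = exp(2800 / 24549.0) = exp(0.1141) = 1.1208.
m_f = m₀ / 1.1208 = 598 / 1.1208 = 533.547 kg.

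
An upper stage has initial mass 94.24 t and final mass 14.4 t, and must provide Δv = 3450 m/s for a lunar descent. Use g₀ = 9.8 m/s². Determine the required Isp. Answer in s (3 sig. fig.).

ln(m₀/m_f) = ln(94240/14400) = ln(6.544) = 1.8786.
v_e = Δv / ln(m₀/m_f) = 3450 / 1.8786 = 1836.5 m/s.
Isp = v_e / g₀ = 1836.5 / 9.8 = 187.4 s.

Isp ≈ 187 s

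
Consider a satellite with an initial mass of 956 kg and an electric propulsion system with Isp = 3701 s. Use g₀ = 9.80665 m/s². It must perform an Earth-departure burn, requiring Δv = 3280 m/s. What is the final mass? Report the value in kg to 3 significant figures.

final mass ≈ 873 kg

v_e = Isp · g₀ = 3701 × 9.80665 = 36294.4 m/s.
By the Tsiolkovsky rocket equation, m₀/m_f = exp(Δv / v_e) = exp(3280 / 36294.4) = exp(0.0904) = 1.0946.
m_f = m₀ / 1.0946 = 956 / 1.0946 = 873.378 kg.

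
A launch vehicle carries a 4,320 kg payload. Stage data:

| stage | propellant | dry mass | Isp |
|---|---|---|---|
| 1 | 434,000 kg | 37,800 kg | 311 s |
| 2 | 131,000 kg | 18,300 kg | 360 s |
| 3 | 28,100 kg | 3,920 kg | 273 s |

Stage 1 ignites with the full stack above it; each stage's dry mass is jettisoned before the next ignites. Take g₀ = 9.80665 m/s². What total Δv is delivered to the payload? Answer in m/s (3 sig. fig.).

Ignition mass of stage 1 = 434,000+37,800 + 131,000+18,300 + 28,100+3,920 + 4,320 = 657,440 kg.
Stage 1: m₀ = 657,440 kg, m_f = 657,440 − 434,000 = 223,440 kg; Δv = 311×9.80665×ln(2.942) = 3049.9×1.0792 ≈ 3291 m/s.
Stage 2: m₀ = 185,640 kg, m_f = 185,640 − 131,000 = 54,640 kg; Δv = 360×9.80665×ln(3.398) = 3530.4×1.2230 ≈ 4318 m/s.
Stage 3: m₀ = 36,340 kg, m_f = 36,340 − 28,100 = 8,240 kg; Δv = 273×9.80665×ln(4.41) = 2677.2×1.4839 ≈ 3973 m/s.
Total Δv = 3291 + 4318 + 3973 = 11582 m/s.

Δv ≈ 11600 m/s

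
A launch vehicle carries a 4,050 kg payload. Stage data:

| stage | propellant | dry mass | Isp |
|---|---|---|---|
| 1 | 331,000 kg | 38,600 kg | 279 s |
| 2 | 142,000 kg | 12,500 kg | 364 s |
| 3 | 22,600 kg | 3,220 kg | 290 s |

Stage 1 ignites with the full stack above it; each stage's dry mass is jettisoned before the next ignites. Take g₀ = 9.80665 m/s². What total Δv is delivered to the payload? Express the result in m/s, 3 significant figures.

Ignition mass of stage 1 = 331,000+38,600 + 142,000+12,500 + 22,600+3,220 + 4,050 = 553,970 kg.
Stage 1: m₀ = 553,970 kg, m_f = 553,970 − 331,000 = 222,970 kg; Δv = 279×9.80665×ln(2.485) = 2736.1×0.9101 ≈ 2490 m/s.
Stage 2: m₀ = 184,370 kg, m_f = 184,370 − 142,000 = 42,370 kg; Δv = 364×9.80665×ln(4.351) = 3569.6×1.4705 ≈ 5249 m/s.
Stage 3: m₀ = 29,870 kg, m_f = 29,870 − 22,600 = 7,270 kg; Δv = 290×9.80665×ln(4.109) = 2843.9×1.4131 ≈ 4019 m/s.
Total Δv = 2490 + 5249 + 4019 = 11758 m/s.

Δv ≈ 11800 m/s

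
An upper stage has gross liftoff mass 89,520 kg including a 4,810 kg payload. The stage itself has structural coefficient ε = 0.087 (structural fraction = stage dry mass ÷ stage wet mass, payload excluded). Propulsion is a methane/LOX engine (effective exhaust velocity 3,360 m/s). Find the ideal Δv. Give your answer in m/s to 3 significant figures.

Δv ≈ 6700 m/s

Stage wet mass = m₀ − payload = 89,520 − 4,810 = 84,710 kg.
Stage dry mass = ε × stage wet mass = 0.087 × 84,710 = 7,369.77 kg.
Burnout mass m_f = stage dry + payload = 7,369.77 + 4,810 = 12,179.77 kg.
From the ideal rocket equation, Δv = v_e · ln(89,520/12,179.77) = 3360.0 × ln(7.35) = 3360.0 × 1.9947 ≈ 6702 m/s.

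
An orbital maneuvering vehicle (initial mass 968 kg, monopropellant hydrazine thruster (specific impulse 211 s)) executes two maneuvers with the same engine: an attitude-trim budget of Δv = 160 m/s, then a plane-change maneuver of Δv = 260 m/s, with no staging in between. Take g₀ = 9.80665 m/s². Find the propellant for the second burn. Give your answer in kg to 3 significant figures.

v_e = Isp · g₀ = 211 × 9.80665 = 2069.2 m/s.
After the first burn: m = 968 × exp(−160/2069.2) = 968 × 0.92559 = 895.971 kg.
After the second burn: m = 895.971 × exp(−260/2069.2) = 895.971 × 0.88192 = 790.175 kg.
Second-burn propellant = 895.971 − 790.175 = 105.796 kg.

propellant for the second burn ≈ 106 kg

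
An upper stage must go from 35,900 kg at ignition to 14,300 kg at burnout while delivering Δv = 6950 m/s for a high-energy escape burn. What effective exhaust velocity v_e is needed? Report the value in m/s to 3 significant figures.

ln(m₀/m_f) = ln(35900/14300) = ln(2.51) = 0.9205.
By the Tsiolkovsky rocket equation, v_e = Δv / ln(m₀/m_f) = 6950 / 0.9205 = 7550.4 m/s.

v_e ≈ 7550 m/s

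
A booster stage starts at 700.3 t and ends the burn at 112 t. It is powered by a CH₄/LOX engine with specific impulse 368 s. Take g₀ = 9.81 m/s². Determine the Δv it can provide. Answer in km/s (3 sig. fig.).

Δv ≈ 6.62 km/s

v_e = Isp · g₀ = 368 × 9.81 = 3610.1 m/s.
Rocket equation: Δv = v_e · ln(m₀/m_f) = 3610.1 × ln(6.253) = 3610.1 × 1.8330 ≈ 6617.3 m/s.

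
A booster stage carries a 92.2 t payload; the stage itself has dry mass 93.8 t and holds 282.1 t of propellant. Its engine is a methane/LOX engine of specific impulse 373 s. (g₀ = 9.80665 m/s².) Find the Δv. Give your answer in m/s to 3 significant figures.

Δv ≈ 3380 m/s

v_e = Isp · g₀ = 373 × 9.80665 = 3657.9 m/s.
m₀ = payload + dry + propellant = 92.2 + 93.8 + 282.1 = 468.1 t.
m_f = payload + dry = 92.2 + 93.8 = 186 t.
From the ideal rocket equation, Δv = v_e · ln(m₀/m_f) = 3657.9 × ln(2.517) = 3657.9 × 0.9229 ≈ 3376.0 m/s.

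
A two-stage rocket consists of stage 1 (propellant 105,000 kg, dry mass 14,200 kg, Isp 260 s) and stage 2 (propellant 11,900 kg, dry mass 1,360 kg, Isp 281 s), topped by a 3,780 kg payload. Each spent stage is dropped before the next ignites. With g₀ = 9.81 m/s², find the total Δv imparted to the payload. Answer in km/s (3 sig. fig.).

Δv ≈ 7.06 km/s

Ignition mass of stage 1 = 105,000+14,200 + 11,900+1,360 + 3,780 = 136,240 kg.
Stage 1: m₀ = 136,240 kg, m_f = 136,240 − 105,000 = 31,240 kg; Δv = 260×9.81×ln(4.361) = 2550.6×1.4727 ≈ 3756 m/s.
Stage 2: m₀ = 17,040 kg, m_f = 17,040 − 11,900 = 5,140 kg; Δv = 281×9.81×ln(3.315) = 2756.6×1.1985 ≈ 3304 m/s.
Total Δv = 3756 + 3304 = 7060 m/s.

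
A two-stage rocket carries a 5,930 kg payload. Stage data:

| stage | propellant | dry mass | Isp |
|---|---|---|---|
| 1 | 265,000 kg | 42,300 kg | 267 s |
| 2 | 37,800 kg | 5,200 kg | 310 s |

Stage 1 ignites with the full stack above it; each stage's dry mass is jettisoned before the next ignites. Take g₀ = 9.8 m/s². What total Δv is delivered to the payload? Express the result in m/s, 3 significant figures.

Ignition mass of stage 1 = 265,000+42,300 + 37,800+5,200 + 5,930 = 356,230 kg.
Stage 1: m₀ = 356,230 kg, m_f = 356,230 − 265,000 = 91,230 kg; Δv = 267×9.8×ln(3.905) = 2616.6×1.3622 ≈ 3564 m/s.
Stage 2: m₀ = 48,930 kg, m_f = 48,930 − 37,800 = 11,130 kg; Δv = 310×9.8×ln(4.396) = 3038.0×1.4807 ≈ 4499 m/s.
Total Δv = 3564 + 4499 = 8063 m/s.

Δv ≈ 8060 m/s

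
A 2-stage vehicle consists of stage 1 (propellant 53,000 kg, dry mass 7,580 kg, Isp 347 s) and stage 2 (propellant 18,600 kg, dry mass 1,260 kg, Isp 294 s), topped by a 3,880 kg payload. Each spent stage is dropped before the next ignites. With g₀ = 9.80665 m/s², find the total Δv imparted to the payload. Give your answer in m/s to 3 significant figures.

Δv ≈ 7780 m/s

Ignition mass of stage 1 = 53,000+7,580 + 18,600+1,260 + 3,880 = 84,320 kg.
Stage 1: m₀ = 84,320 kg, m_f = 84,320 − 53,000 = 31,320 kg; Δv = 347×9.80665×ln(2.692) = 3402.9×0.9904 ≈ 3370 m/s.
Stage 2: m₀ = 23,740 kg, m_f = 23,740 − 18,600 = 5,140 kg; Δv = 294×9.80665×ln(4.619) = 2883.2×1.5301 ≈ 4412 m/s.
Total Δv = 3370 + 4412 = 7782 m/s.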